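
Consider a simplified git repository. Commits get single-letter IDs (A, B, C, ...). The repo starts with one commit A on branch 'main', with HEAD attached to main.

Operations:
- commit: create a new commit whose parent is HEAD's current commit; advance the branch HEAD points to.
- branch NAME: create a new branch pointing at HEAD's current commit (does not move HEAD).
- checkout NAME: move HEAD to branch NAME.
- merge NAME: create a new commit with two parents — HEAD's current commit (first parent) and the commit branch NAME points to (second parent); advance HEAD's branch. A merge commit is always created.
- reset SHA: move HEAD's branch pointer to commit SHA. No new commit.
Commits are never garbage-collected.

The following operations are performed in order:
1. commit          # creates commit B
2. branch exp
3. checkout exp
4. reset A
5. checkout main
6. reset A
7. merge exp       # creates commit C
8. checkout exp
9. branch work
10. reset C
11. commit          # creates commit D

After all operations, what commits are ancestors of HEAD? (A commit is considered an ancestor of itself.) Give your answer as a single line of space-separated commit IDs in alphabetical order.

After op 1 (commit): HEAD=main@B [main=B]
After op 2 (branch): HEAD=main@B [exp=B main=B]
After op 3 (checkout): HEAD=exp@B [exp=B main=B]
After op 4 (reset): HEAD=exp@A [exp=A main=B]
After op 5 (checkout): HEAD=main@B [exp=A main=B]
After op 6 (reset): HEAD=main@A [exp=A main=A]
After op 7 (merge): HEAD=main@C [exp=A main=C]
After op 8 (checkout): HEAD=exp@A [exp=A main=C]
After op 9 (branch): HEAD=exp@A [exp=A main=C work=A]
After op 10 (reset): HEAD=exp@C [exp=C main=C work=A]
After op 11 (commit): HEAD=exp@D [exp=D main=C work=A]

Answer: A C D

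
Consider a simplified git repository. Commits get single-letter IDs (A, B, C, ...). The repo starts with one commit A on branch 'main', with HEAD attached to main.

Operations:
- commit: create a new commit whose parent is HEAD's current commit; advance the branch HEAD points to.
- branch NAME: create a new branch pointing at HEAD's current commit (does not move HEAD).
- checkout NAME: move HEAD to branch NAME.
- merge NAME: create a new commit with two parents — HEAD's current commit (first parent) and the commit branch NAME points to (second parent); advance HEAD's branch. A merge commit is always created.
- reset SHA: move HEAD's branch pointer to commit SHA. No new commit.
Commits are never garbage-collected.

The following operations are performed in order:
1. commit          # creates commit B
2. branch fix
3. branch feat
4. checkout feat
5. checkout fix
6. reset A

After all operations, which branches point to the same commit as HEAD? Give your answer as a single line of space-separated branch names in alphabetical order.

Answer: fix

Derivation:
After op 1 (commit): HEAD=main@B [main=B]
After op 2 (branch): HEAD=main@B [fix=B main=B]
After op 3 (branch): HEAD=main@B [feat=B fix=B main=B]
After op 4 (checkout): HEAD=feat@B [feat=B fix=B main=B]
After op 5 (checkout): HEAD=fix@B [feat=B fix=B main=B]
After op 6 (reset): HEAD=fix@A [feat=B fix=A main=B]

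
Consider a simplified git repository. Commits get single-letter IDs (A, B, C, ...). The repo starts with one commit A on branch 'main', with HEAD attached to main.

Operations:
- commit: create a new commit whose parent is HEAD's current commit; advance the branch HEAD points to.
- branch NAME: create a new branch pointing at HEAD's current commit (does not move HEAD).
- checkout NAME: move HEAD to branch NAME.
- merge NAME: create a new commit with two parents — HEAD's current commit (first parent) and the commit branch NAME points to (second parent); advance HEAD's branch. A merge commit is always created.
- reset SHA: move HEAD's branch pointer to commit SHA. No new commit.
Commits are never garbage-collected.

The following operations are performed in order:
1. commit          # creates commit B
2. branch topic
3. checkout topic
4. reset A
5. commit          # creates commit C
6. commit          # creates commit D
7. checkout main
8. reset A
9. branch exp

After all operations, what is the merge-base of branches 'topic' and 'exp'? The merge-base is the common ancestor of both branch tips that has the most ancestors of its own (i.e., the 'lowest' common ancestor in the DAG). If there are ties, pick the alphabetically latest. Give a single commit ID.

Answer: A

Derivation:
After op 1 (commit): HEAD=main@B [main=B]
After op 2 (branch): HEAD=main@B [main=B topic=B]
After op 3 (checkout): HEAD=topic@B [main=B topic=B]
After op 4 (reset): HEAD=topic@A [main=B topic=A]
After op 5 (commit): HEAD=topic@C [main=B topic=C]
After op 6 (commit): HEAD=topic@D [main=B topic=D]
After op 7 (checkout): HEAD=main@B [main=B topic=D]
After op 8 (reset): HEAD=main@A [main=A topic=D]
After op 9 (branch): HEAD=main@A [exp=A main=A topic=D]
ancestors(topic=D): ['A', 'C', 'D']
ancestors(exp=A): ['A']
common: ['A']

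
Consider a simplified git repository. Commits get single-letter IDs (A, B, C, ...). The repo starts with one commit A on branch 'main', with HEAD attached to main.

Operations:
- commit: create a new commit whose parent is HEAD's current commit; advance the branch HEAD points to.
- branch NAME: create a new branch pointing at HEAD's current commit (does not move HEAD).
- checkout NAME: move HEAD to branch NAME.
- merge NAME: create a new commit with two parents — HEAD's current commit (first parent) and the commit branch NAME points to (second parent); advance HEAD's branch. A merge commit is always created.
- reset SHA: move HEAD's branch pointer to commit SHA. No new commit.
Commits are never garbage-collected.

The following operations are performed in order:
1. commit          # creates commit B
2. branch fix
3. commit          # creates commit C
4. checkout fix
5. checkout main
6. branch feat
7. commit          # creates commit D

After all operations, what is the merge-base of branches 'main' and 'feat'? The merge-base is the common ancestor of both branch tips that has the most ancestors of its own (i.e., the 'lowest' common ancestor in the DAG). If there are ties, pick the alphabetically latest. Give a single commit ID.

Answer: C

Derivation:
After op 1 (commit): HEAD=main@B [main=B]
After op 2 (branch): HEAD=main@B [fix=B main=B]
After op 3 (commit): HEAD=main@C [fix=B main=C]
After op 4 (checkout): HEAD=fix@B [fix=B main=C]
After op 5 (checkout): HEAD=main@C [fix=B main=C]
After op 6 (branch): HEAD=main@C [feat=C fix=B main=C]
After op 7 (commit): HEAD=main@D [feat=C fix=B main=D]
ancestors(main=D): ['A', 'B', 'C', 'D']
ancestors(feat=C): ['A', 'B', 'C']
common: ['A', 'B', 'C']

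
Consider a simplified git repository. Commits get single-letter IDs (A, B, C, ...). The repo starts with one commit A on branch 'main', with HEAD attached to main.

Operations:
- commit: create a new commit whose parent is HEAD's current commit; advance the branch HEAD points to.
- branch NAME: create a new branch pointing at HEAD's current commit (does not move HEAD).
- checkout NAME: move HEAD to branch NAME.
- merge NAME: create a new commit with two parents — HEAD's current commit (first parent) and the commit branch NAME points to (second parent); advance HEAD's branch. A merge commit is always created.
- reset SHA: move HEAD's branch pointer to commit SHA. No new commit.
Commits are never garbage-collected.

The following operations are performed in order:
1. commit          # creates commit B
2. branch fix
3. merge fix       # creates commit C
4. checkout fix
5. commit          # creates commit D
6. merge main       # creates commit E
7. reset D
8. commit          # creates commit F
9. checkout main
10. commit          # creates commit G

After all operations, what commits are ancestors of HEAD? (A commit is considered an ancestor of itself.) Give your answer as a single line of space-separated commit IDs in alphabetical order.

Answer: A B C G

Derivation:
After op 1 (commit): HEAD=main@B [main=B]
After op 2 (branch): HEAD=main@B [fix=B main=B]
After op 3 (merge): HEAD=main@C [fix=B main=C]
After op 4 (checkout): HEAD=fix@B [fix=B main=C]
After op 5 (commit): HEAD=fix@D [fix=D main=C]
After op 6 (merge): HEAD=fix@E [fix=E main=C]
After op 7 (reset): HEAD=fix@D [fix=D main=C]
After op 8 (commit): HEAD=fix@F [fix=F main=C]
After op 9 (checkout): HEAD=main@C [fix=F main=C]
After op 10 (commit): HEAD=main@G [fix=F main=G]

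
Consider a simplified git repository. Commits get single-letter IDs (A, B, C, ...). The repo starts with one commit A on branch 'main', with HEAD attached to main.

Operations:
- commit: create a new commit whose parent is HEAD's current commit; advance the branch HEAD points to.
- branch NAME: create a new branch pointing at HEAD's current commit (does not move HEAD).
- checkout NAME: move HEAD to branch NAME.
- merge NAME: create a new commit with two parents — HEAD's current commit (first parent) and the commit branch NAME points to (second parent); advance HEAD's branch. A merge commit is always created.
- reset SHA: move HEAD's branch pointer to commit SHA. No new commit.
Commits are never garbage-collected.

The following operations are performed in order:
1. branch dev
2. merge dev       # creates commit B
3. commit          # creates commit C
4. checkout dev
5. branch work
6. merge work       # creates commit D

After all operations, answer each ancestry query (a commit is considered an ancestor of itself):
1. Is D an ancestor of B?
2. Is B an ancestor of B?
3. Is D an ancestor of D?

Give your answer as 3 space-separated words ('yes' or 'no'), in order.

After op 1 (branch): HEAD=main@A [dev=A main=A]
After op 2 (merge): HEAD=main@B [dev=A main=B]
After op 3 (commit): HEAD=main@C [dev=A main=C]
After op 4 (checkout): HEAD=dev@A [dev=A main=C]
After op 5 (branch): HEAD=dev@A [dev=A main=C work=A]
After op 6 (merge): HEAD=dev@D [dev=D main=C work=A]
ancestors(B) = {A,B}; D in? no
ancestors(B) = {A,B}; B in? yes
ancestors(D) = {A,D}; D in? yes

Answer: no yes yes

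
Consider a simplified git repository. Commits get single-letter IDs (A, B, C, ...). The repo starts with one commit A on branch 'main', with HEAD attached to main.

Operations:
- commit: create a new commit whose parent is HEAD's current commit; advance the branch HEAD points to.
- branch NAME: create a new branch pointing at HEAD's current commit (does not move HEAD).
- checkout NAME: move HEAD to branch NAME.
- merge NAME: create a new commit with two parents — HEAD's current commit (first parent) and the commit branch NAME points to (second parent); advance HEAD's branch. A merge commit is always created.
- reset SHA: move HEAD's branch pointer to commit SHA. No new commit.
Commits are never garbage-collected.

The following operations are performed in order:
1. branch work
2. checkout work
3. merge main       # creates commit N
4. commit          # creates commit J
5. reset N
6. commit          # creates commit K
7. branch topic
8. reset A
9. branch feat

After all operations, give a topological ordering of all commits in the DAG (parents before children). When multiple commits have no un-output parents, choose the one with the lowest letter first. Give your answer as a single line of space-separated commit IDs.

Answer: A N J K

Derivation:
After op 1 (branch): HEAD=main@A [main=A work=A]
After op 2 (checkout): HEAD=work@A [main=A work=A]
After op 3 (merge): HEAD=work@N [main=A work=N]
After op 4 (commit): HEAD=work@J [main=A work=J]
After op 5 (reset): HEAD=work@N [main=A work=N]
After op 6 (commit): HEAD=work@K [main=A work=K]
After op 7 (branch): HEAD=work@K [main=A topic=K work=K]
After op 8 (reset): HEAD=work@A [main=A topic=K work=A]
After op 9 (branch): HEAD=work@A [feat=A main=A topic=K work=A]
commit A: parents=[]
commit J: parents=['N']
commit K: parents=['N']
commit N: parents=['A', 'A']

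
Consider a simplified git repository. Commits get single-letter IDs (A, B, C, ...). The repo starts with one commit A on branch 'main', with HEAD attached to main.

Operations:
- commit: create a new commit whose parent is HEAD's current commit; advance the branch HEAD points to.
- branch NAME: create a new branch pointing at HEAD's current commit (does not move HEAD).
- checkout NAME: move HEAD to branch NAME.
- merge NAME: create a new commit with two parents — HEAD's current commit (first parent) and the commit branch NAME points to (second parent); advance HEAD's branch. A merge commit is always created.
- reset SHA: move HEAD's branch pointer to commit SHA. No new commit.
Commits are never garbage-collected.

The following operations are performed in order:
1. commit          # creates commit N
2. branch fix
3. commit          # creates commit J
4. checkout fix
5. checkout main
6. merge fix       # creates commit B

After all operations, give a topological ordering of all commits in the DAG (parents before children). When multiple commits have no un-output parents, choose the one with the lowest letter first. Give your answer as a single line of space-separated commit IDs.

After op 1 (commit): HEAD=main@N [main=N]
After op 2 (branch): HEAD=main@N [fix=N main=N]
After op 3 (commit): HEAD=main@J [fix=N main=J]
After op 4 (checkout): HEAD=fix@N [fix=N main=J]
After op 5 (checkout): HEAD=main@J [fix=N main=J]
After op 6 (merge): HEAD=main@B [fix=N main=B]
commit A: parents=[]
commit B: parents=['J', 'N']
commit J: parents=['N']
commit N: parents=['A']

Answer: A N J B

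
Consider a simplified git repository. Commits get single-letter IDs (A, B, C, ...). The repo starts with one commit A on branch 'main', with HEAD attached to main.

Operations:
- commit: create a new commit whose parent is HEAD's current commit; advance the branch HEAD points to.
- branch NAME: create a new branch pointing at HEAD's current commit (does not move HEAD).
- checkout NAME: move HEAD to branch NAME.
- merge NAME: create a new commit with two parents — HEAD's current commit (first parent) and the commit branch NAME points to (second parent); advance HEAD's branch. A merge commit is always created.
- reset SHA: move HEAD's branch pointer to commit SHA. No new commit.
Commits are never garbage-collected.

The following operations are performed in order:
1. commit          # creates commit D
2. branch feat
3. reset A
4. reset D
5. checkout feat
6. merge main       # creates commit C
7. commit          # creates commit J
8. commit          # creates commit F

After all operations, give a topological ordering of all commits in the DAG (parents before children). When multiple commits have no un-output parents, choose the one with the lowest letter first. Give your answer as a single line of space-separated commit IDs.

After op 1 (commit): HEAD=main@D [main=D]
After op 2 (branch): HEAD=main@D [feat=D main=D]
After op 3 (reset): HEAD=main@A [feat=D main=A]
After op 4 (reset): HEAD=main@D [feat=D main=D]
After op 5 (checkout): HEAD=feat@D [feat=D main=D]
After op 6 (merge): HEAD=feat@C [feat=C main=D]
After op 7 (commit): HEAD=feat@J [feat=J main=D]
After op 8 (commit): HEAD=feat@F [feat=F main=D]
commit A: parents=[]
commit C: parents=['D', 'D']
commit D: parents=['A']
commit F: parents=['J']
commit J: parents=['C']

Answer: A D C J F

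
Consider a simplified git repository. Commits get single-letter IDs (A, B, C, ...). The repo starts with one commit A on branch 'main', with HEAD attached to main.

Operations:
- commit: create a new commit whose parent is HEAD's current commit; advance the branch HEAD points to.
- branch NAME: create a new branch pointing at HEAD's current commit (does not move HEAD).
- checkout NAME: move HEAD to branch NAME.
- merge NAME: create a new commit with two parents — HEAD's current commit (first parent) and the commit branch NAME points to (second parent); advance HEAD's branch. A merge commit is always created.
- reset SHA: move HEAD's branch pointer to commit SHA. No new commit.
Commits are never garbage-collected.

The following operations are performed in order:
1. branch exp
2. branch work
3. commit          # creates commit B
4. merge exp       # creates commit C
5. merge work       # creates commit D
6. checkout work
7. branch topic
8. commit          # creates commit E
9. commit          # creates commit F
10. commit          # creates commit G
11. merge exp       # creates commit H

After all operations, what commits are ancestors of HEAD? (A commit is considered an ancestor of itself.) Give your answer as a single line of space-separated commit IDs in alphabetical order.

Answer: A E F G H

Derivation:
After op 1 (branch): HEAD=main@A [exp=A main=A]
After op 2 (branch): HEAD=main@A [exp=A main=A work=A]
After op 3 (commit): HEAD=main@B [exp=A main=B work=A]
After op 4 (merge): HEAD=main@C [exp=A main=C work=A]
After op 5 (merge): HEAD=main@D [exp=A main=D work=A]
After op 6 (checkout): HEAD=work@A [exp=A main=D work=A]
After op 7 (branch): HEAD=work@A [exp=A main=D topic=A work=A]
After op 8 (commit): HEAD=work@E [exp=A main=D topic=A work=E]
After op 9 (commit): HEAD=work@F [exp=A main=D topic=A work=F]
After op 10 (commit): HEAD=work@G [exp=A main=D topic=A work=G]
After op 11 (merge): HEAD=work@H [exp=A main=D topic=A work=H]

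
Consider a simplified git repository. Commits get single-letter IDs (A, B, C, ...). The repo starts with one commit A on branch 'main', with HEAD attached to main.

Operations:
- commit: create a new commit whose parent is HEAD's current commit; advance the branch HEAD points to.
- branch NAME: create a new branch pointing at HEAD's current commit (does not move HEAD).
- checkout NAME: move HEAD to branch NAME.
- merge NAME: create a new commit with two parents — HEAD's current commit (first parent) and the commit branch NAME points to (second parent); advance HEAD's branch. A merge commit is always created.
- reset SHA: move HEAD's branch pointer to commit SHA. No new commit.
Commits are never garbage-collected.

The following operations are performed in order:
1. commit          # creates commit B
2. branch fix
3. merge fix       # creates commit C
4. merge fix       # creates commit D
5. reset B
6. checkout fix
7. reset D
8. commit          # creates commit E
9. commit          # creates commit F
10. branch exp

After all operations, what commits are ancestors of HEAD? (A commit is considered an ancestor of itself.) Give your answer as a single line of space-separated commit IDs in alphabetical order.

Answer: A B C D E F

Derivation:
After op 1 (commit): HEAD=main@B [main=B]
After op 2 (branch): HEAD=main@B [fix=B main=B]
After op 3 (merge): HEAD=main@C [fix=B main=C]
After op 4 (merge): HEAD=main@D [fix=B main=D]
After op 5 (reset): HEAD=main@B [fix=B main=B]
After op 6 (checkout): HEAD=fix@B [fix=B main=B]
After op 7 (reset): HEAD=fix@D [fix=D main=B]
After op 8 (commit): HEAD=fix@E [fix=E main=B]
After op 9 (commit): HEAD=fix@F [fix=F main=B]
After op 10 (branch): HEAD=fix@F [exp=F fix=F main=B]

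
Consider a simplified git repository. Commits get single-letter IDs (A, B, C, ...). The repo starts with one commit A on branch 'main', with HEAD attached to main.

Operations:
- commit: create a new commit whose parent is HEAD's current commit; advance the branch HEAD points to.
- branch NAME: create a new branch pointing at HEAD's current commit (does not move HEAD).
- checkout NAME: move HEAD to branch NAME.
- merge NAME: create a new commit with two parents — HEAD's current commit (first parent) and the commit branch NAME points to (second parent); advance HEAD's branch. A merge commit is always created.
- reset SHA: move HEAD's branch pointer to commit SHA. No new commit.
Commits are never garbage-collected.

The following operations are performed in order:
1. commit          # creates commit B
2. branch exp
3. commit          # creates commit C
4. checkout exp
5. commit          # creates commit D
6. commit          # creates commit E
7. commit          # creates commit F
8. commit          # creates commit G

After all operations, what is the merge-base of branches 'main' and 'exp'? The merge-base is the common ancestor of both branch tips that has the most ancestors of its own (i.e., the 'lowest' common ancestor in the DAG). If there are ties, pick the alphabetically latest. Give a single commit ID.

Answer: B

Derivation:
After op 1 (commit): HEAD=main@B [main=B]
After op 2 (branch): HEAD=main@B [exp=B main=B]
After op 3 (commit): HEAD=main@C [exp=B main=C]
After op 4 (checkout): HEAD=exp@B [exp=B main=C]
After op 5 (commit): HEAD=exp@D [exp=D main=C]
After op 6 (commit): HEAD=exp@E [exp=E main=C]
After op 7 (commit): HEAD=exp@F [exp=F main=C]
After op 8 (commit): HEAD=exp@G [exp=G main=C]
ancestors(main=C): ['A', 'B', 'C']
ancestors(exp=G): ['A', 'B', 'D', 'E', 'F', 'G']
common: ['A', 'B']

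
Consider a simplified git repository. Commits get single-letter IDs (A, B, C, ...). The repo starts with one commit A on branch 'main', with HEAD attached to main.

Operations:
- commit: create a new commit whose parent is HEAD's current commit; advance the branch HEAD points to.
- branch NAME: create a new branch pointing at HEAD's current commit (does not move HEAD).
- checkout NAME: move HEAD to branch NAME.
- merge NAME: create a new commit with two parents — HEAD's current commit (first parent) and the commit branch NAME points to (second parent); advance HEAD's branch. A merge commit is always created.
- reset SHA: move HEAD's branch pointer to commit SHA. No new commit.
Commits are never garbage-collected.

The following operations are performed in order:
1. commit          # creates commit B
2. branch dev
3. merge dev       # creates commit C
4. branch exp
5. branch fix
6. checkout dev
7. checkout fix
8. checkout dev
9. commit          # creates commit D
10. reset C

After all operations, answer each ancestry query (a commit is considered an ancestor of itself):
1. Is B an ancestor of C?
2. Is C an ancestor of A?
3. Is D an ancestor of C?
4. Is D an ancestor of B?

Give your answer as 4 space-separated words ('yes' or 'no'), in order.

After op 1 (commit): HEAD=main@B [main=B]
After op 2 (branch): HEAD=main@B [dev=B main=B]
After op 3 (merge): HEAD=main@C [dev=B main=C]
After op 4 (branch): HEAD=main@C [dev=B exp=C main=C]
After op 5 (branch): HEAD=main@C [dev=B exp=C fix=C main=C]
After op 6 (checkout): HEAD=dev@B [dev=B exp=C fix=C main=C]
After op 7 (checkout): HEAD=fix@C [dev=B exp=C fix=C main=C]
After op 8 (checkout): HEAD=dev@B [dev=B exp=C fix=C main=C]
After op 9 (commit): HEAD=dev@D [dev=D exp=C fix=C main=C]
After op 10 (reset): HEAD=dev@C [dev=C exp=C fix=C main=C]
ancestors(C) = {A,B,C}; B in? yes
ancestors(A) = {A}; C in? no
ancestors(C) = {A,B,C}; D in? no
ancestors(B) = {A,B}; D in? no

Answer: yes no no no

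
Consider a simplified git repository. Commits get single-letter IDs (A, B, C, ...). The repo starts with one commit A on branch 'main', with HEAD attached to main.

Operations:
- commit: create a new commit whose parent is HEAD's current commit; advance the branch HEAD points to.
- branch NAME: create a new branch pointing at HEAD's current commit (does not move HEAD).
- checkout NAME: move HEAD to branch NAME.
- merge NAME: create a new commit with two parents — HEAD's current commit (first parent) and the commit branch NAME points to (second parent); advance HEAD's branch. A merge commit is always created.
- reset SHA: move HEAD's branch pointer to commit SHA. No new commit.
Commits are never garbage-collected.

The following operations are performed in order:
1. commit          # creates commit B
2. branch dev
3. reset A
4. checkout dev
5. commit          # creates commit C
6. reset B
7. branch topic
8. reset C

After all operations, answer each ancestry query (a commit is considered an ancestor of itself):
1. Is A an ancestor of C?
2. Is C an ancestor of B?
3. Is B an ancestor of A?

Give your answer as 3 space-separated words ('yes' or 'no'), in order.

After op 1 (commit): HEAD=main@B [main=B]
After op 2 (branch): HEAD=main@B [dev=B main=B]
After op 3 (reset): HEAD=main@A [dev=B main=A]
After op 4 (checkout): HEAD=dev@B [dev=B main=A]
After op 5 (commit): HEAD=dev@C [dev=C main=A]
After op 6 (reset): HEAD=dev@B [dev=B main=A]
After op 7 (branch): HEAD=dev@B [dev=B main=A topic=B]
After op 8 (reset): HEAD=dev@C [dev=C main=A topic=B]
ancestors(C) = {A,B,C}; A in? yes
ancestors(B) = {A,B}; C in? no
ancestors(A) = {A}; B in? no

Answer: yes no no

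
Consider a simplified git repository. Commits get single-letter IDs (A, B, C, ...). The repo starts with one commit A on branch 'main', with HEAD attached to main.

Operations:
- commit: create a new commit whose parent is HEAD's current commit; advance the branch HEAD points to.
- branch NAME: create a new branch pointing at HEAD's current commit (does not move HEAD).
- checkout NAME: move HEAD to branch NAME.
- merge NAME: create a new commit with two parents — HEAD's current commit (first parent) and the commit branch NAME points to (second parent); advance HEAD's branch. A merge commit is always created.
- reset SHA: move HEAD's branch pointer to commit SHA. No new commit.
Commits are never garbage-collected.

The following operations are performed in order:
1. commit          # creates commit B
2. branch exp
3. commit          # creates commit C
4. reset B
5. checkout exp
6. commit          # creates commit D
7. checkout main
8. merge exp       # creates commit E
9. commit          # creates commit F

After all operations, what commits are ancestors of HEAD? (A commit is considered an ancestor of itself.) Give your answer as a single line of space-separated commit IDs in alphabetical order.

After op 1 (commit): HEAD=main@B [main=B]
After op 2 (branch): HEAD=main@B [exp=B main=B]
After op 3 (commit): HEAD=main@C [exp=B main=C]
After op 4 (reset): HEAD=main@B [exp=B main=B]
After op 5 (checkout): HEAD=exp@B [exp=B main=B]
After op 6 (commit): HEAD=exp@D [exp=D main=B]
After op 7 (checkout): HEAD=main@B [exp=D main=B]
After op 8 (merge): HEAD=main@E [exp=D main=E]
After op 9 (commit): HEAD=main@F [exp=D main=F]

Answer: A B D E F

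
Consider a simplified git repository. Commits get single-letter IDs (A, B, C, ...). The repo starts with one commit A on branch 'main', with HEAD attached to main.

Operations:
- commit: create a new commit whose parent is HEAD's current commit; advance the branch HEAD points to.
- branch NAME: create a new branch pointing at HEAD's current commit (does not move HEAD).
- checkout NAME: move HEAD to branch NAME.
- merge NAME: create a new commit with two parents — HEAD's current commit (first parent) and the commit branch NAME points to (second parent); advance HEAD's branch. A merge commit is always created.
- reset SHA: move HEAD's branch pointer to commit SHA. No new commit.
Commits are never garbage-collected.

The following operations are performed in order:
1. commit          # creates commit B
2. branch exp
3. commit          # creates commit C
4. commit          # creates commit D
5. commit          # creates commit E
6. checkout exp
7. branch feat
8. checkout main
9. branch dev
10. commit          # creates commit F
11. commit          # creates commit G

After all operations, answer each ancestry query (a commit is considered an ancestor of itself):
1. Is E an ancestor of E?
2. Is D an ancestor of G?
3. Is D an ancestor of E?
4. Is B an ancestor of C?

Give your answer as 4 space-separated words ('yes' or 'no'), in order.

Answer: yes yes yes yes

Derivation:
After op 1 (commit): HEAD=main@B [main=B]
After op 2 (branch): HEAD=main@B [exp=B main=B]
After op 3 (commit): HEAD=main@C [exp=B main=C]
After op 4 (commit): HEAD=main@D [exp=B main=D]
After op 5 (commit): HEAD=main@E [exp=B main=E]
After op 6 (checkout): HEAD=exp@B [exp=B main=E]
After op 7 (branch): HEAD=exp@B [exp=B feat=B main=E]
After op 8 (checkout): HEAD=main@E [exp=B feat=B main=E]
After op 9 (branch): HEAD=main@E [dev=E exp=B feat=B main=E]
After op 10 (commit): HEAD=main@F [dev=E exp=B feat=B main=F]
After op 11 (commit): HEAD=main@G [dev=E exp=B feat=B main=G]
ancestors(E) = {A,B,C,D,E}; E in? yes
ancestors(G) = {A,B,C,D,E,F,G}; D in? yes
ancestors(E) = {A,B,C,D,E}; D in? yes
ancestors(C) = {A,B,C}; B in? yes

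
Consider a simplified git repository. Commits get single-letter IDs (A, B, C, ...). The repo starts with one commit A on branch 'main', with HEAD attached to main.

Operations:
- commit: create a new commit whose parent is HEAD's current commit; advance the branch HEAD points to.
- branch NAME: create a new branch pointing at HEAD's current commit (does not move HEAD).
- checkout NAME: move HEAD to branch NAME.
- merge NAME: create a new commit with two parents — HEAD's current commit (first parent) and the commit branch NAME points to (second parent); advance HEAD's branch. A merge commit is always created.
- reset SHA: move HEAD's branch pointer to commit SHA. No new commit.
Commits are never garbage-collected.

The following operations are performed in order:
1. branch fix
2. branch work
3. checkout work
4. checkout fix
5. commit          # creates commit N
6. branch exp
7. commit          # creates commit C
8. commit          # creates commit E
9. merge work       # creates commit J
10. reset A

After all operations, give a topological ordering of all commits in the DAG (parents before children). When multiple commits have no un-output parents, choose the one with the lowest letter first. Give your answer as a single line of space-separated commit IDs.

Answer: A N C E J

Derivation:
After op 1 (branch): HEAD=main@A [fix=A main=A]
After op 2 (branch): HEAD=main@A [fix=A main=A work=A]
After op 3 (checkout): HEAD=work@A [fix=A main=A work=A]
After op 4 (checkout): HEAD=fix@A [fix=A main=A work=A]
After op 5 (commit): HEAD=fix@N [fix=N main=A work=A]
After op 6 (branch): HEAD=fix@N [exp=N fix=N main=A work=A]
After op 7 (commit): HEAD=fix@C [exp=N fix=C main=A work=A]
After op 8 (commit): HEAD=fix@E [exp=N fix=E main=A work=A]
After op 9 (merge): HEAD=fix@J [exp=N fix=J main=A work=A]
After op 10 (reset): HEAD=fix@A [exp=N fix=A main=A work=A]
commit A: parents=[]
commit C: parents=['N']
commit E: parents=['C']
commit J: parents=['E', 'A']
commit N: parents=['A']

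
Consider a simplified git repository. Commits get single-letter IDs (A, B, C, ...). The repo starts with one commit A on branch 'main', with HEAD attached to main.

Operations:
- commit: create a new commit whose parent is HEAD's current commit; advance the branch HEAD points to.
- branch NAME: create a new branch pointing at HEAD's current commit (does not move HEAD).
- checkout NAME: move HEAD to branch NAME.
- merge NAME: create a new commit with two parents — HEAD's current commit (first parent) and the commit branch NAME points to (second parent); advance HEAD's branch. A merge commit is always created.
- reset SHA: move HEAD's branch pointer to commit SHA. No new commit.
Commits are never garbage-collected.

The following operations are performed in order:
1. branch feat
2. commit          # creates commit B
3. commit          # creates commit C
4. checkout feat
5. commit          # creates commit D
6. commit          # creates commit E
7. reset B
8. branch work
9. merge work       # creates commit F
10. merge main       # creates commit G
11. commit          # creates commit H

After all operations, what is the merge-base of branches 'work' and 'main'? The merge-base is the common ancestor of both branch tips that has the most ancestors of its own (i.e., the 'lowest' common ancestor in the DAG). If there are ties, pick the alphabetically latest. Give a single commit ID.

Answer: B

Derivation:
After op 1 (branch): HEAD=main@A [feat=A main=A]
After op 2 (commit): HEAD=main@B [feat=A main=B]
After op 3 (commit): HEAD=main@C [feat=A main=C]
After op 4 (checkout): HEAD=feat@A [feat=A main=C]
After op 5 (commit): HEAD=feat@D [feat=D main=C]
After op 6 (commit): HEAD=feat@E [feat=E main=C]
After op 7 (reset): HEAD=feat@B [feat=B main=C]
After op 8 (branch): HEAD=feat@B [feat=B main=C work=B]
After op 9 (merge): HEAD=feat@F [feat=F main=C work=B]
After op 10 (merge): HEAD=feat@G [feat=G main=C work=B]
After op 11 (commit): HEAD=feat@H [feat=H main=C work=B]
ancestors(work=B): ['A', 'B']
ancestors(main=C): ['A', 'B', 'C']
common: ['A', 'B']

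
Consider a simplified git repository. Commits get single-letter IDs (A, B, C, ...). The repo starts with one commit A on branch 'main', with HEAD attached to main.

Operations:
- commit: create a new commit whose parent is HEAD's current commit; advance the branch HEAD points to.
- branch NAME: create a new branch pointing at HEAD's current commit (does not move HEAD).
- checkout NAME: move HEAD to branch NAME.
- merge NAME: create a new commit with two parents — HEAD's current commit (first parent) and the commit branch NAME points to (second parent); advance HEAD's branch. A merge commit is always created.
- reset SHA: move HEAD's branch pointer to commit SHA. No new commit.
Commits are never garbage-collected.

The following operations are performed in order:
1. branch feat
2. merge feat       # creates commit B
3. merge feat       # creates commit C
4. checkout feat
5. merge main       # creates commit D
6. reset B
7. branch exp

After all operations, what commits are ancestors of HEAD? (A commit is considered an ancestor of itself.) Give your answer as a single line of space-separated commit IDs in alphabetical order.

Answer: A B

Derivation:
After op 1 (branch): HEAD=main@A [feat=A main=A]
After op 2 (merge): HEAD=main@B [feat=A main=B]
After op 3 (merge): HEAD=main@C [feat=A main=C]
After op 4 (checkout): HEAD=feat@A [feat=A main=C]
After op 5 (merge): HEAD=feat@D [feat=D main=C]
After op 6 (reset): HEAD=feat@B [feat=B main=C]
After op 7 (branch): HEAD=feat@B [exp=B feat=B main=C]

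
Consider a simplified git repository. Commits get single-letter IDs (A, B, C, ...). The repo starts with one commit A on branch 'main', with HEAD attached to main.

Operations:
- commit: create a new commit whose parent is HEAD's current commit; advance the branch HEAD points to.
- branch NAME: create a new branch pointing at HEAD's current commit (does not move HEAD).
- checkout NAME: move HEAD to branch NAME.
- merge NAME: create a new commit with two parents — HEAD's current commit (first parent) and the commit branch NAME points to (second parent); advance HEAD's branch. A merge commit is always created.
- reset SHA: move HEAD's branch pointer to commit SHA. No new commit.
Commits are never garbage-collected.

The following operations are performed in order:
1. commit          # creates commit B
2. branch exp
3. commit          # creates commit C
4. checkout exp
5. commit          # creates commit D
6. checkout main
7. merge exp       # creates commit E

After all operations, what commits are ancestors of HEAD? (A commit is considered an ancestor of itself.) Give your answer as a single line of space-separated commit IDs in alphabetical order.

After op 1 (commit): HEAD=main@B [main=B]
After op 2 (branch): HEAD=main@B [exp=B main=B]
After op 3 (commit): HEAD=main@C [exp=B main=C]
After op 4 (checkout): HEAD=exp@B [exp=B main=C]
After op 5 (commit): HEAD=exp@D [exp=D main=C]
After op 6 (checkout): HEAD=main@C [exp=D main=C]
After op 7 (merge): HEAD=main@E [exp=D main=E]

Answer: A B C D E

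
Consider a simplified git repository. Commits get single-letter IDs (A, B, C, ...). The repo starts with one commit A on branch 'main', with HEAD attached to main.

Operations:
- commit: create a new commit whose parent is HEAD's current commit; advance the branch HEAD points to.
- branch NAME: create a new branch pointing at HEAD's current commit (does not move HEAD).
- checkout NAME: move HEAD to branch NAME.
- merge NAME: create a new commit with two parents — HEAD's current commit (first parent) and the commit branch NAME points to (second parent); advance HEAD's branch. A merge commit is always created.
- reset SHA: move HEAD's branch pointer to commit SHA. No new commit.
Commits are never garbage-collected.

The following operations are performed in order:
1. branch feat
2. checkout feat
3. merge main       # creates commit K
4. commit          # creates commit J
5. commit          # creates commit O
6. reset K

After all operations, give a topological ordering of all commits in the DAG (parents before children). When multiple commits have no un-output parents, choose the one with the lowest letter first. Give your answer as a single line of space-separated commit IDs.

After op 1 (branch): HEAD=main@A [feat=A main=A]
After op 2 (checkout): HEAD=feat@A [feat=A main=A]
After op 3 (merge): HEAD=feat@K [feat=K main=A]
After op 4 (commit): HEAD=feat@J [feat=J main=A]
After op 5 (commit): HEAD=feat@O [feat=O main=A]
After op 6 (reset): HEAD=feat@K [feat=K main=A]
commit A: parents=[]
commit J: parents=['K']
commit K: parents=['A', 'A']
commit O: parents=['J']

Answer: A K J O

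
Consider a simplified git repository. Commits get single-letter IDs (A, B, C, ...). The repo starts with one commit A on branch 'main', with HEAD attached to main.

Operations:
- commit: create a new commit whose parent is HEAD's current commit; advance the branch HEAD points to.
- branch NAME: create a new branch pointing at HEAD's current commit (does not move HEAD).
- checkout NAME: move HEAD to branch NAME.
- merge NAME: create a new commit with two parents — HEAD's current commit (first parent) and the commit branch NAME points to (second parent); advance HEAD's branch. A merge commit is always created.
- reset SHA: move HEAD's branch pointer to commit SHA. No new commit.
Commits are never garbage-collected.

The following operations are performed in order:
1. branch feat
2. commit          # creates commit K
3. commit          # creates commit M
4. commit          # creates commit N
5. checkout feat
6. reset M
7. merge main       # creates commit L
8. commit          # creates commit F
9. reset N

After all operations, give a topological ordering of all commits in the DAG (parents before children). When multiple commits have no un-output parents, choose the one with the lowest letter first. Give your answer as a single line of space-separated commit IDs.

After op 1 (branch): HEAD=main@A [feat=A main=A]
After op 2 (commit): HEAD=main@K [feat=A main=K]
After op 3 (commit): HEAD=main@M [feat=A main=M]
After op 4 (commit): HEAD=main@N [feat=A main=N]
After op 5 (checkout): HEAD=feat@A [feat=A main=N]
After op 6 (reset): HEAD=feat@M [feat=M main=N]
After op 7 (merge): HEAD=feat@L [feat=L main=N]
After op 8 (commit): HEAD=feat@F [feat=F main=N]
After op 9 (reset): HEAD=feat@N [feat=N main=N]
commit A: parents=[]
commit F: parents=['L']
commit K: parents=['A']
commit L: parents=['M', 'N']
commit M: parents=['K']
commit N: parents=['M']

Answer: A K M N L F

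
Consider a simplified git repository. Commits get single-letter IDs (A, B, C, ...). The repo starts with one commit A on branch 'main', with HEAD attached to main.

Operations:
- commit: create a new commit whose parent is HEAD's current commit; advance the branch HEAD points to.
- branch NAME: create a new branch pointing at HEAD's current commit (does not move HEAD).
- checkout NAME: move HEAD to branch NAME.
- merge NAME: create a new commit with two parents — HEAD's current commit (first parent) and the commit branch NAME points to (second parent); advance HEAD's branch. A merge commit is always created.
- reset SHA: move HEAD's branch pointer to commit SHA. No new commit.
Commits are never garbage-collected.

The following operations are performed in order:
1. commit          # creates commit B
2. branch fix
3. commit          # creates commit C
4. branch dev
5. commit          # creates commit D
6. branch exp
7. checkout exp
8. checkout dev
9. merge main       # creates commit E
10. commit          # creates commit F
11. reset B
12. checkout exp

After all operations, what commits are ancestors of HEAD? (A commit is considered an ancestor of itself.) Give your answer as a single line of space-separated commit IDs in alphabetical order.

Answer: A B C D

Derivation:
After op 1 (commit): HEAD=main@B [main=B]
After op 2 (branch): HEAD=main@B [fix=B main=B]
After op 3 (commit): HEAD=main@C [fix=B main=C]
After op 4 (branch): HEAD=main@C [dev=C fix=B main=C]
After op 5 (commit): HEAD=main@D [dev=C fix=B main=D]
After op 6 (branch): HEAD=main@D [dev=C exp=D fix=B main=D]
After op 7 (checkout): HEAD=exp@D [dev=C exp=D fix=B main=D]
After op 8 (checkout): HEAD=dev@C [dev=C exp=D fix=B main=D]
After op 9 (merge): HEAD=dev@E [dev=E exp=D fix=B main=D]
After op 10 (commit): HEAD=dev@F [dev=F exp=D fix=B main=D]
After op 11 (reset): HEAD=dev@B [dev=B exp=D fix=B main=D]
After op 12 (checkout): HEAD=exp@D [dev=B exp=D fix=B main=D]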